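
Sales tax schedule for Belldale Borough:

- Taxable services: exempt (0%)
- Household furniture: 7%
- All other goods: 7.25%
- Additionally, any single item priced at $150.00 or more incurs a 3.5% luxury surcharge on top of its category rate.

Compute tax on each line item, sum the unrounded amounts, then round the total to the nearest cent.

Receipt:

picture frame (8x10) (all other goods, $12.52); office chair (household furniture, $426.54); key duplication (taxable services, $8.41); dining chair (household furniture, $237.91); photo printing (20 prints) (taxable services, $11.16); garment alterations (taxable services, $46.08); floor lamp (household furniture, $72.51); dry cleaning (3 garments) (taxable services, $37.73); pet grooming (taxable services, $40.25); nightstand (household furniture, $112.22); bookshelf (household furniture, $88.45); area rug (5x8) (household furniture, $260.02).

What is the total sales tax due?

Picture frame (8x10) $12.52: all other goods → 7.25% → $0.9077
Office chair $426.54: household furniture → 7% + 3.5% surcharge = 10.5% → $44.7867
Key duplication $8.41: taxable services → 0% → $0.00
Dining chair $237.91: household furniture → 7% + 3.5% surcharge = 10.5% → $24.98055
Photo printing (20 prints) $11.16: taxable services → 0% → $0.00
Garment alterations $46.08: taxable services → 0% → $0.00
Floor lamp $72.51: household furniture → 7% → $5.0757
Dry cleaning (3 garments) $37.73: taxable services → 0% → $0.00
Pet grooming $40.25: taxable services → 0% → $0.00
Nightstand $112.22: household furniture → 7% → $7.8554
Bookshelf $88.45: household furniture → 7% → $6.1915
Area rug (5x8) $260.02: household furniture → 7% + 3.5% surcharge = 10.5% → $27.3021
Unrounded tax sum = $117.09965 → $117.10

$117.10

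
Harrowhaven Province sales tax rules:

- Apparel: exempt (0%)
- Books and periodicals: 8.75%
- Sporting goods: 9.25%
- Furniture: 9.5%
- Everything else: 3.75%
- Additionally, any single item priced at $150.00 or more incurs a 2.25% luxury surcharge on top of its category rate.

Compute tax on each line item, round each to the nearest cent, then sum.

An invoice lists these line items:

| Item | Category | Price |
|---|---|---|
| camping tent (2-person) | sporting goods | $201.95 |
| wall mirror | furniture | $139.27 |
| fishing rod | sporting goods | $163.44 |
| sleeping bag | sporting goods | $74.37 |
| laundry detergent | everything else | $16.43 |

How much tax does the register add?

$62.75

Camping tent (2-person) $201.95: sporting goods → 9.25% + 2.25% surcharge = 11.5% → $23.22
Wall mirror $139.27: furniture → 9.5% → $13.23
Fishing rod $163.44: sporting goods → 9.25% + 2.25% surcharge = 11.5% → $18.80
Sleeping bag $74.37: sporting goods → 9.25% → $6.88
Laundry detergent $16.43: everything else → 3.75% → $0.62
Total tax = $23.22 + $13.23 + $18.80 + $6.88 + $0.62 = $62.75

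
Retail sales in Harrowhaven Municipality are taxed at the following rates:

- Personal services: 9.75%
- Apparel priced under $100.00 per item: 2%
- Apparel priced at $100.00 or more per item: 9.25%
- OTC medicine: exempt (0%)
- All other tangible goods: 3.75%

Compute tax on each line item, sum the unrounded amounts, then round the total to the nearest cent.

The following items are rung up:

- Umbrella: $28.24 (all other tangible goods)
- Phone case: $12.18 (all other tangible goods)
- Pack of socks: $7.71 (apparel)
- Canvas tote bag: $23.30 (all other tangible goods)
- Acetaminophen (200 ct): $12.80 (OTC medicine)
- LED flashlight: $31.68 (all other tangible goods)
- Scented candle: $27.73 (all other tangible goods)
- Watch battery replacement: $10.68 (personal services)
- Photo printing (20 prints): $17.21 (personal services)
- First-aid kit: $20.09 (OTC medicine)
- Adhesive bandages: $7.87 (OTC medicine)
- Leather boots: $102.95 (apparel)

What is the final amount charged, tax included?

Umbrella $28.24: all other tangible goods → 3.75% → $1.059
Phone case $12.18: all other tangible goods → 3.75% → $0.45675
Pack of socks $7.71: apparel, under $100.00 → 2% → $0.1542
Canvas tote bag $23.30: all other tangible goods → 3.75% → $0.87375
Acetaminophen (200 ct) $12.80: OTC medicine → 0% → $0.00
LED flashlight $31.68: all other tangible goods → 3.75% → $1.188
Scented candle $27.73: all other tangible goods → 3.75% → $1.039875
Watch battery replacement $10.68: personal services → 9.75% → $1.0413
Photo printing (20 prints) $17.21: personal services → 9.75% → $1.677975
First-aid kit $20.09: OTC medicine → 0% → $0.00
Adhesive bandages $7.87: OTC medicine → 0% → $0.00
Leather boots $102.95: apparel, $100.00 or more → 9.25% → $9.522875
Subtotal = $302.44; unrounded tax = $17.013725 → $17.01; total due = $319.45

$319.45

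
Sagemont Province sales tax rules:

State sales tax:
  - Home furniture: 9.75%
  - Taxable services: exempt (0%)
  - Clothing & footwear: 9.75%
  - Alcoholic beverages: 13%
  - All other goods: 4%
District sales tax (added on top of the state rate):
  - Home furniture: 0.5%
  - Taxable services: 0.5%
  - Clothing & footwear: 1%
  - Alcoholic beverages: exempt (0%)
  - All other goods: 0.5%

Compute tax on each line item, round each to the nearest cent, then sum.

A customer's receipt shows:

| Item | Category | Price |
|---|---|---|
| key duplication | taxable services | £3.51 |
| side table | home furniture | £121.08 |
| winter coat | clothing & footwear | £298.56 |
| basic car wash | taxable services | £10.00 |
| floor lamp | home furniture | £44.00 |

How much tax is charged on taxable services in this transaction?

Key duplication £3.51: taxable services → 0% + 0.5% district = 0.5% → £0.02
Basic car wash £10.00: taxable services → 0% + 0.5% district = 0.5% → £0.05
Tax on taxable services = £0.02 + £0.05 = £0.07

£0.07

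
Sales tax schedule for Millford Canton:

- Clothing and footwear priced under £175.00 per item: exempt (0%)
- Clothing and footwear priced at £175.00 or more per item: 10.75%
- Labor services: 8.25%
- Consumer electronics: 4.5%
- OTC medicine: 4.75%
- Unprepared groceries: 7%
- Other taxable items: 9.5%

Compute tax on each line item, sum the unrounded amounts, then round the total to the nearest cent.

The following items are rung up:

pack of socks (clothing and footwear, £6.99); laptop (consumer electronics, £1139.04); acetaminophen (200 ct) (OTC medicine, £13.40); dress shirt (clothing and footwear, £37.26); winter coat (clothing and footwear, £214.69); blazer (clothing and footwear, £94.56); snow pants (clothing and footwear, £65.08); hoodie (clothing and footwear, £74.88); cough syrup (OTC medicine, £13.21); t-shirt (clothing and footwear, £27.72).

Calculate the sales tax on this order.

£75.60

Pack of socks £6.99: clothing and footwear, under £175.00 → 0% → £0.00
Laptop £1139.04: consumer electronics → 4.5% → £51.2568
Acetaminophen (200 ct) £13.40: OTC medicine → 4.75% → £0.6365
Dress shirt £37.26: clothing and footwear, under £175.00 → 0% → £0.00
Winter coat £214.69: clothing and footwear, £175.00 or more → 10.75% → £23.079175
Blazer £94.56: clothing and footwear, under £175.00 → 0% → £0.00
Snow pants £65.08: clothing and footwear, under £175.00 → 0% → £0.00
Hoodie £74.88: clothing and footwear, under £175.00 → 0% → £0.00
Cough syrup £13.21: OTC medicine → 4.75% → £0.627475
T-shirt £27.72: clothing and footwear, under £175.00 → 0% → £0.00
Unrounded tax sum = £75.59995 → £75.60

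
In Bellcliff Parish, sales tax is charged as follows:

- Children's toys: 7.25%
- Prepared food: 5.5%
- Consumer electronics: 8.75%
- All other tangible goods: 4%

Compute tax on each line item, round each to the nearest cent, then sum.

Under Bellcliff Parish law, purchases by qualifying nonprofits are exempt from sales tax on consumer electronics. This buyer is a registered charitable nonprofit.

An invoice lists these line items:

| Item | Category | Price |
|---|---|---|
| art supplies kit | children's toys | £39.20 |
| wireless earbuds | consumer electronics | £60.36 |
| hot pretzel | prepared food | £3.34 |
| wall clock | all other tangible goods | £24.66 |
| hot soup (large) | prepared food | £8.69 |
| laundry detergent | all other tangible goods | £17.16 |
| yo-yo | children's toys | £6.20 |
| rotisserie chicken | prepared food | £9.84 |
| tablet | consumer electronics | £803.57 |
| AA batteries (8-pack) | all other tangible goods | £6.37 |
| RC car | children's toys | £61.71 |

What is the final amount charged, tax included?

£1051.99

Art supplies kit £39.20: children's toys → 7.25% → £2.84
Wireless earbuds £60.36: consumer electronics, buyer-exempt → 0% → £0.00
Hot pretzel £3.34: prepared food → 5.5% → £0.18
Wall clock £24.66: all other tangible goods → 4% → £0.99
Hot soup (large) £8.69: prepared food → 5.5% → £0.48
Laundry detergent £17.16: all other tangible goods → 4% → £0.69
Yo-yo £6.20: children's toys → 7.25% → £0.45
Rotisserie chicken £9.84: prepared food → 5.5% → £0.54
Tablet £803.57: consumer electronics, buyer-exempt → 0% → £0.00
AA batteries (8-pack) £6.37: all other tangible goods → 4% → £0.25
RC car £61.71: children's toys → 7.25% → £4.47
Subtotal = £1041.10; tax = £10.89; total due = £1051.99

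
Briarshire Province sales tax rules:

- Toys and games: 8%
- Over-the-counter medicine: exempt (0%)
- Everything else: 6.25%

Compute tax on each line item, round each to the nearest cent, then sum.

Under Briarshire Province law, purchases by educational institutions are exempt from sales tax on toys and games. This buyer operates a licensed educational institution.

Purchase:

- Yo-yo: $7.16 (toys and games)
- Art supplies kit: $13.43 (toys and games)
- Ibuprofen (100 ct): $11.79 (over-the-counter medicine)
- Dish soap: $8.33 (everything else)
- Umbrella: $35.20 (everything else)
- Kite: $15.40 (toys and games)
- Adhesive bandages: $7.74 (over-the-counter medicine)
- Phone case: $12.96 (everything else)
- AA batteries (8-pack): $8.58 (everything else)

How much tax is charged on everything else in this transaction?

$4.07

Dish soap $8.33: everything else → 6.25% → $0.52
Umbrella $35.20: everything else → 6.25% → $2.20
Phone case $12.96: everything else → 6.25% → $0.81
AA batteries (8-pack) $8.58: everything else → 6.25% → $0.54
Tax on everything else = $0.52 + $2.20 + $0.81 + $0.54 = $4.07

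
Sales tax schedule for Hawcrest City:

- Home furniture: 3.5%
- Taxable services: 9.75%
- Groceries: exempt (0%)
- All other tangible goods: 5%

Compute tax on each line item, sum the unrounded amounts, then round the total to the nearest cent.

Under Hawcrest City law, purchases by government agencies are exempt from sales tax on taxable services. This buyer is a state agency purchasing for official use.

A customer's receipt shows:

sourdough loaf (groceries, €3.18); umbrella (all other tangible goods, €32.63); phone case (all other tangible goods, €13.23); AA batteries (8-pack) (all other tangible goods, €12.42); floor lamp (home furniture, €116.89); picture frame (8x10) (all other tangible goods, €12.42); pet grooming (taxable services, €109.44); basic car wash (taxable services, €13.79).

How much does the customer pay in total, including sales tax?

Sourdough loaf €3.18: groceries → 0% → €0.00
Umbrella €32.63: all other tangible goods → 5% → €1.6315
Phone case €13.23: all other tangible goods → 5% → €0.6615
AA batteries (8-pack) €12.42: all other tangible goods → 5% → €0.621
Floor lamp €116.89: home furniture → 3.5% → €4.09115
Picture frame (8x10) €12.42: all other tangible goods → 5% → €0.621
Pet grooming €109.44: taxable services, buyer-exempt → 0% → €0.00
Basic car wash €13.79: taxable services, buyer-exempt → 0% → €0.00
Subtotal = €314.00; unrounded tax = €7.62615 → €7.63; total due = €321.63

€321.63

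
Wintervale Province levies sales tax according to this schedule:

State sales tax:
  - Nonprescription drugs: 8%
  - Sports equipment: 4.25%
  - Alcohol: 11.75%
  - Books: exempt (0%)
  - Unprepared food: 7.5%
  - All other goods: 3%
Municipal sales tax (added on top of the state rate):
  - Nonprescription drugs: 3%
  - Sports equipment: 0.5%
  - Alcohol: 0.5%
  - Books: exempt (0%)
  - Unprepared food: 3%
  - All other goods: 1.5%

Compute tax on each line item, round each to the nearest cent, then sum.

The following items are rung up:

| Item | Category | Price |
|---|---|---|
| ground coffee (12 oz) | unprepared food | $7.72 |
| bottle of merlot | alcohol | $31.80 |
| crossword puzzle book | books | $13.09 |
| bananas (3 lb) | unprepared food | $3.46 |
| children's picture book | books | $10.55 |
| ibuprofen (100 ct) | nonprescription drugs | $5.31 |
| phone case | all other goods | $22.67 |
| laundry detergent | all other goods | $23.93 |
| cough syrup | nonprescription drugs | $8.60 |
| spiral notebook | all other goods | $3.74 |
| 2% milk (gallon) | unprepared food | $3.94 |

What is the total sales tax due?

Ground coffee (12 oz) $7.72: unprepared food → 7.5% + 3% municipal = 10.5% → $0.81
Bottle of merlot $31.80: alcohol → 11.75% + 0.5% municipal = 12.25% → $3.90
Crossword puzzle book $13.09: books → 0% + 0% municipal = 0% → $0.00
Bananas (3 lb) $3.46: unprepared food → 7.5% + 3% municipal = 10.5% → $0.36
Children's picture book $10.55: books → 0% + 0% municipal = 0% → $0.00
Ibuprofen (100 ct) $5.31: nonprescription drugs → 8% + 3% municipal = 11% → $0.58
Phone case $22.67: all other goods → 3% + 1.5% municipal = 4.5% → $1.02
Laundry detergent $23.93: all other goods → 3% + 1.5% municipal = 4.5% → $1.08
Cough syrup $8.60: nonprescription drugs → 8% + 3% municipal = 11% → $0.95
Spiral notebook $3.74: all other goods → 3% + 1.5% municipal = 4.5% → $0.17
2% milk (gallon) $3.94: unprepared food → 7.5% + 3% municipal = 10.5% → $0.41
Total tax = $0.81 + $3.90 + $0.36 + $0.58 + $1.02 + $1.08 + $0.95 + $0.17 + $0.41 = $9.28

$9.28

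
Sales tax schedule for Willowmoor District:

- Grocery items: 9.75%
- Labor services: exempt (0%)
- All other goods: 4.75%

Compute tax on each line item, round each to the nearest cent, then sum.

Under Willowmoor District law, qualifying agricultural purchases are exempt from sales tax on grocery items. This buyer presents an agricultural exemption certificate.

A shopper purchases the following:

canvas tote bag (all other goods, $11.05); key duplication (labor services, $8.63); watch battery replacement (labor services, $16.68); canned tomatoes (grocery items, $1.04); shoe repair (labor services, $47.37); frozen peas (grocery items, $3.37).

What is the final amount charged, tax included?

$88.66

Canvas tote bag $11.05: all other goods → 4.75% → $0.52
Key duplication $8.63: labor services → 0% → $0.00
Watch battery replacement $16.68: labor services → 0% → $0.00
Canned tomatoes $1.04: grocery items, buyer-exempt → 0% → $0.00
Shoe repair $47.37: labor services → 0% → $0.00
Frozen peas $3.37: grocery items, buyer-exempt → 0% → $0.00
Subtotal = $88.14; tax = $0.52; total due = $88.66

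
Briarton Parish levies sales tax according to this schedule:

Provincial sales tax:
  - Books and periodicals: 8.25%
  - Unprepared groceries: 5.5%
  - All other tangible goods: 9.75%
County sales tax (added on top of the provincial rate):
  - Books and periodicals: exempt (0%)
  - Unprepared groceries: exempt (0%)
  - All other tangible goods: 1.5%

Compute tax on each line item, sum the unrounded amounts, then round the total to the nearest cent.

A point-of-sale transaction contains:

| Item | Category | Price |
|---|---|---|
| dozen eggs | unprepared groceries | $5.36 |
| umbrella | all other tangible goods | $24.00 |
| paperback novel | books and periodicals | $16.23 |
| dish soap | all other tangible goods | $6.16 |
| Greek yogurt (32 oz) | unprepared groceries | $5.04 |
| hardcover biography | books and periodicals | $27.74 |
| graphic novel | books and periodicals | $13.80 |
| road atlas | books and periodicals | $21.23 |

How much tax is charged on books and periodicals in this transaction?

Paperback novel $16.23: books and periodicals → 8.25% + 0% county = 8.25% → $1.338975
Hardcover biography $27.74: books and periodicals → 8.25% + 0% county = 8.25% → $2.28855
Graphic novel $13.80: books and periodicals → 8.25% + 0% county = 8.25% → $1.1385
Road atlas $21.23: books and periodicals → 8.25% + 0% county = 8.25% → $1.751475
Tax on books and periodicals: unrounded sum = $6.5175 → $6.52

$6.52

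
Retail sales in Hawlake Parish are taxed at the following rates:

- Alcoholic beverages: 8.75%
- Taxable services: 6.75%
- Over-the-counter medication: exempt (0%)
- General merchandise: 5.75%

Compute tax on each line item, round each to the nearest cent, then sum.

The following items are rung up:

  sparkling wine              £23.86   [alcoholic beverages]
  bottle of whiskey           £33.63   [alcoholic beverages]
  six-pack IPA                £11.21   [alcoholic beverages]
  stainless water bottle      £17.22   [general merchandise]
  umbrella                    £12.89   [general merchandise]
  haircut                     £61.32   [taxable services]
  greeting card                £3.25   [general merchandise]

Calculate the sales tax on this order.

£12.07

Sparkling wine £23.86: alcoholic beverages → 8.75% → £2.09
Bottle of whiskey £33.63: alcoholic beverages → 8.75% → £2.94
Six-pack IPA £11.21: alcoholic beverages → 8.75% → £0.98
Stainless water bottle £17.22: general merchandise → 5.75% → £0.99
Umbrella £12.89: general merchandise → 5.75% → £0.74
Haircut £61.32: taxable services → 6.75% → £4.14
Greeting card £3.25: general merchandise → 5.75% → £0.19
Total tax = £2.09 + £2.94 + £0.98 + £0.99 + £0.74 + £4.14 + £0.19 = £12.07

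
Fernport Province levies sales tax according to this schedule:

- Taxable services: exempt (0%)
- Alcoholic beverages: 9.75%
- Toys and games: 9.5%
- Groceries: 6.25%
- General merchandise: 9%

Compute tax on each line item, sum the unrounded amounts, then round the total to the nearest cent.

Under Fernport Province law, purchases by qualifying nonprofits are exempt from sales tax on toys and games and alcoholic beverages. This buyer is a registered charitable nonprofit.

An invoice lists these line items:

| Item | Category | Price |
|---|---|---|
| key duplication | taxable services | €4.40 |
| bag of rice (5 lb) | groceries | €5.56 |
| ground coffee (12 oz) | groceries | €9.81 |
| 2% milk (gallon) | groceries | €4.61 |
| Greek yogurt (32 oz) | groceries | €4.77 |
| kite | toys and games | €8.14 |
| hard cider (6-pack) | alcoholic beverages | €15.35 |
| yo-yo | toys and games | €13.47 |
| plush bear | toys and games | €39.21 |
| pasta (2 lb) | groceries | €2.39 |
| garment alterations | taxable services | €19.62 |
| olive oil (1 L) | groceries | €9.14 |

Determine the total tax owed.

€2.27

Key duplication €4.40: taxable services → 0% → €0.00
Bag of rice (5 lb) €5.56: groceries → 6.25% → €0.3475
Ground coffee (12 oz) €9.81: groceries → 6.25% → €0.613125
2% milk (gallon) €4.61: groceries → 6.25% → €0.288125
Greek yogurt (32 oz) €4.77: groceries → 6.25% → €0.298125
Kite €8.14: toys and games, buyer-exempt → 0% → €0.00
Hard cider (6-pack) €15.35: alcoholic beverages, buyer-exempt → 0% → €0.00
Yo-yo €13.47: toys and games, buyer-exempt → 0% → €0.00
Plush bear €39.21: toys and games, buyer-exempt → 0% → €0.00
Pasta (2 lb) €2.39: groceries → 6.25% → €0.149375
Garment alterations €19.62: taxable services → 0% → €0.00
Olive oil (1 L) €9.14: groceries → 6.25% → €0.57125
Unrounded tax sum = €2.2675 → €2.27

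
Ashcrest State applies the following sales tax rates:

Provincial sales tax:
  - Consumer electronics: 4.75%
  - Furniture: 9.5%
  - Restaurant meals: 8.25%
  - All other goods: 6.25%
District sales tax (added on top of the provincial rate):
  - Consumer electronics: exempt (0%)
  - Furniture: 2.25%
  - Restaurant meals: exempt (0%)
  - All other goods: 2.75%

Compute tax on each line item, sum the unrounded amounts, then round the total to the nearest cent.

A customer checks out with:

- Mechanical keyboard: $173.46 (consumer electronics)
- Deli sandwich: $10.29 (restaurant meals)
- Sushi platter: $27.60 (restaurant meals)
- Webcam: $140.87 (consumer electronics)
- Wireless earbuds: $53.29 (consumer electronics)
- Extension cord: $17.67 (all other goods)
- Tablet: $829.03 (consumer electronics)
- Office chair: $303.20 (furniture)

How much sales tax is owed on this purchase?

$97.18

Mechanical keyboard $173.46: consumer electronics → 4.75% + 0% district = 4.75% → $8.23935
Deli sandwich $10.29: restaurant meals → 8.25% + 0% district = 8.25% → $0.848925
Sushi platter $27.60: restaurant meals → 8.25% + 0% district = 8.25% → $2.277
Webcam $140.87: consumer electronics → 4.75% + 0% district = 4.75% → $6.691325
Wireless earbuds $53.29: consumer electronics → 4.75% + 0% district = 4.75% → $2.531275
Extension cord $17.67: all other goods → 6.25% + 2.75% district = 9% → $1.5903
Tablet $829.03: consumer electronics → 4.75% + 0% district = 4.75% → $39.378925
Office chair $303.20: furniture → 9.5% + 2.25% district = 11.75% → $35.626
Unrounded tax sum = $97.1831 → $97.18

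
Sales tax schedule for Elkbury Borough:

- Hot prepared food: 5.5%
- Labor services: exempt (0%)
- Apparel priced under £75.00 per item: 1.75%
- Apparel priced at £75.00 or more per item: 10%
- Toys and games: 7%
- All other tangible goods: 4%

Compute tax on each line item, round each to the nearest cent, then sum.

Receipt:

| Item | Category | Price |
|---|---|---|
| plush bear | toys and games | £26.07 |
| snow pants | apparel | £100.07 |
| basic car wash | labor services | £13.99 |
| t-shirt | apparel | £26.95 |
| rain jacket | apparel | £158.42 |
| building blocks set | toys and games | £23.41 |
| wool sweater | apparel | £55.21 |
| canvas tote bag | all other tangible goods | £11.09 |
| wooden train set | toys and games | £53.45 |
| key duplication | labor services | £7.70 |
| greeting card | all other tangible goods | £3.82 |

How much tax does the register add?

Plush bear £26.07: toys and games → 7% → £1.82
Snow pants £100.07: apparel, £75.00 or more → 10% → £10.01
Basic car wash £13.99: labor services → 0% → £0.00
T-shirt £26.95: apparel, under £75.00 → 1.75% → £0.47
Rain jacket £158.42: apparel, £75.00 or more → 10% → £15.84
Building blocks set £23.41: toys and games → 7% → £1.64
Wool sweater £55.21: apparel, under £75.00 → 1.75% → £0.97
Canvas tote bag £11.09: all other tangible goods → 4% → £0.44
Wooden train set £53.45: toys and games → 7% → £3.74
Key duplication £7.70: labor services → 0% → £0.00
Greeting card £3.82: all other tangible goods → 4% → £0.15
Total tax = £1.82 + £10.01 + £0.47 + £15.84 + £1.64 + £0.97 + £0.44 + £3.74 + £0.15 = £35.08

£35.08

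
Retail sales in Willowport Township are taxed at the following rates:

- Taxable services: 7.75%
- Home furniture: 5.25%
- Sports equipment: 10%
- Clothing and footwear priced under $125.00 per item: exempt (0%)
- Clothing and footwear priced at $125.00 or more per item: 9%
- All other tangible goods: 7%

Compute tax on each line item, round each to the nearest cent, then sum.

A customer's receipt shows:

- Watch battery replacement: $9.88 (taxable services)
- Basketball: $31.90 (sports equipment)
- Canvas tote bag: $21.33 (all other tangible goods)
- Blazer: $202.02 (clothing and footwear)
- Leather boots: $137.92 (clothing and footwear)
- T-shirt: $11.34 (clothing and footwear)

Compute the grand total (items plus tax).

Watch battery replacement $9.88: taxable services → 7.75% → $0.77
Basketball $31.90: sports equipment → 10% → $3.19
Canvas tote bag $21.33: all other tangible goods → 7% → $1.49
Blazer $202.02: clothing and footwear, $125.00 or more → 9% → $18.18
Leather boots $137.92: clothing and footwear, $125.00 or more → 9% → $12.41
T-shirt $11.34: clothing and footwear, under $125.00 → 0% → $0.00
Subtotal = $414.39; tax = $36.04; total due = $450.43

$450.43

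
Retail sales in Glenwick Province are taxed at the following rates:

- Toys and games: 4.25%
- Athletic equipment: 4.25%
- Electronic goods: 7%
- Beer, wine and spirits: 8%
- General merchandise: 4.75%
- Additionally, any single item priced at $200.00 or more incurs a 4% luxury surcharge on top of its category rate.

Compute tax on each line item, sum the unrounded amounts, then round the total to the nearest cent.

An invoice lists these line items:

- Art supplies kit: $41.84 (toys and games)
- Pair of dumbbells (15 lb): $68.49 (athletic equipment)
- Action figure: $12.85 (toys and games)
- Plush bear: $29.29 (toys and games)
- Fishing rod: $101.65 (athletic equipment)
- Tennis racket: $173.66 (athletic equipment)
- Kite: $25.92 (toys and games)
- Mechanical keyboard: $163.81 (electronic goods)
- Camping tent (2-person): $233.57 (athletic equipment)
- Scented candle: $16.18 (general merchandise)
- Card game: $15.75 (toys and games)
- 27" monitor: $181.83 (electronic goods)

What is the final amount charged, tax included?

Art supplies kit $41.84: toys and games → 4.25% → $1.7782
Pair of dumbbells (15 lb) $68.49: athletic equipment → 4.25% → $2.910825
Action figure $12.85: toys and games → 4.25% → $0.546125
Plush bear $29.29: toys and games → 4.25% → $1.244825
Fishing rod $101.65: athletic equipment → 4.25% → $4.320125
Tennis racket $173.66: athletic equipment → 4.25% → $7.38055
Kite $25.92: toys and games → 4.25% → $1.1016
Mechanical keyboard $163.81: electronic goods → 7% → $11.4667
Camping tent (2-person) $233.57: athletic equipment → 4.25% + 4% surcharge = 8.25% → $19.269525
Scented candle $16.18: general merchandise → 4.75% → $0.76855
Card game $15.75: toys and games → 4.25% → $0.669375
27" monitor $181.83: electronic goods → 7% → $12.7281
Subtotal = $1064.84; unrounded tax = $64.1845 → $64.18; total due = $1129.02

$1129.02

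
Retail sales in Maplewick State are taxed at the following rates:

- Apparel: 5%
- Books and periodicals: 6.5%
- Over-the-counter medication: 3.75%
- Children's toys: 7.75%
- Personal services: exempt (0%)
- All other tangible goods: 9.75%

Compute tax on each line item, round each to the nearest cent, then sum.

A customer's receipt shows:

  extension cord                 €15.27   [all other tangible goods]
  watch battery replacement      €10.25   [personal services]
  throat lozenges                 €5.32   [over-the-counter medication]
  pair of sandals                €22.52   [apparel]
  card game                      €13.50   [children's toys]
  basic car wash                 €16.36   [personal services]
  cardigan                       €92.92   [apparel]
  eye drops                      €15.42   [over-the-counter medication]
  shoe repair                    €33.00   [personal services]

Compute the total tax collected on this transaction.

€9.10

Extension cord €15.27: all other tangible goods → 9.75% → €1.49
Watch battery replacement €10.25: personal services → 0% → €0.00
Throat lozenges €5.32: over-the-counter medication → 3.75% → €0.20
Pair of sandals €22.52: apparel → 5% → €1.13
Card game €13.50: children's toys → 7.75% → €1.05
Basic car wash €16.36: personal services → 0% → €0.00
Cardigan €92.92: apparel → 5% → €4.65
Eye drops €15.42: over-the-counter medication → 3.75% → €0.58
Shoe repair €33.00: personal services → 0% → €0.00
Total tax = €1.49 + €0.20 + €1.13 + €1.05 + €4.65 + €0.58 = €9.10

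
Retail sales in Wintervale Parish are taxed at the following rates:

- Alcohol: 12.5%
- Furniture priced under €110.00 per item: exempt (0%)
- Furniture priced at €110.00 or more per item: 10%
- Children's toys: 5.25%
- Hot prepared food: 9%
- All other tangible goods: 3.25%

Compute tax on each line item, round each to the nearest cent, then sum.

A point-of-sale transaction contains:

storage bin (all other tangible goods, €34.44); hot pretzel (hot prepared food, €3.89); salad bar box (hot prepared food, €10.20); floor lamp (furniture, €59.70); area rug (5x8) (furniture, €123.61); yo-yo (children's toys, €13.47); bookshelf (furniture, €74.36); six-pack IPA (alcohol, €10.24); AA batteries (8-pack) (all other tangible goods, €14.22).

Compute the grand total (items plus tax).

€361.33

Storage bin €34.44: all other tangible goods → 3.25% → €1.12
Hot pretzel €3.89: hot prepared food → 9% → €0.35
Salad bar box €10.20: hot prepared food → 9% → €0.92
Floor lamp €59.70: furniture, under €110.00 → 0% → €0.00
Area rug (5x8) €123.61: furniture, €110.00 or more → 10% → €12.36
Yo-yo €13.47: children's toys → 5.25% → €0.71
Bookshelf €74.36: furniture, under €110.00 → 0% → €0.00
Six-pack IPA €10.24: alcohol → 12.5% → €1.28
AA batteries (8-pack) €14.22: all other tangible goods → 3.25% → €0.46
Subtotal = €344.13; tax = €17.20; total due = €361.33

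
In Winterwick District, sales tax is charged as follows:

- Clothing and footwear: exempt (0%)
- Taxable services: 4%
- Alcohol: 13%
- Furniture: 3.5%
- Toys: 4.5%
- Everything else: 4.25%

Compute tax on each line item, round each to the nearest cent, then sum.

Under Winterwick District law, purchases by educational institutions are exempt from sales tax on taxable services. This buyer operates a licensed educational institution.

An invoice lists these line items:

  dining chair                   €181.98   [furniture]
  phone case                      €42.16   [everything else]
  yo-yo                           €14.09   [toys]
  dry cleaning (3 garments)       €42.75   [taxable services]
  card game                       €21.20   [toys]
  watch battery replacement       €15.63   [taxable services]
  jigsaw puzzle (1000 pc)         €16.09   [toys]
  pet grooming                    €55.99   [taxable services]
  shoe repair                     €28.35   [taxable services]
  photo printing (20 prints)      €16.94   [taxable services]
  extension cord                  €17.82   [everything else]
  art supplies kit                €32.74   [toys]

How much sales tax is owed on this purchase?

Dining chair €181.98: furniture → 3.5% → €6.37
Phone case €42.16: everything else → 4.25% → €1.79
Yo-yo €14.09: toys → 4.5% → €0.63
Dry cleaning (3 garments) €42.75: taxable services, buyer-exempt → 0% → €0.00
Card game €21.20: toys → 4.5% → €0.95
Watch battery replacement €15.63: taxable services, buyer-exempt → 0% → €0.00
Jigsaw puzzle (1000 pc) €16.09: toys → 4.5% → €0.72
Pet grooming €55.99: taxable services, buyer-exempt → 0% → €0.00
Shoe repair €28.35: taxable services, buyer-exempt → 0% → €0.00
Photo printing (20 prints) €16.94: taxable services, buyer-exempt → 0% → €0.00
Extension cord €17.82: everything else → 4.25% → €0.76
Art supplies kit €32.74: toys → 4.5% → €1.47
Total tax = €6.37 + €1.79 + €0.63 + €0.95 + €0.72 + €0.76 + €1.47 = €12.69

€12.69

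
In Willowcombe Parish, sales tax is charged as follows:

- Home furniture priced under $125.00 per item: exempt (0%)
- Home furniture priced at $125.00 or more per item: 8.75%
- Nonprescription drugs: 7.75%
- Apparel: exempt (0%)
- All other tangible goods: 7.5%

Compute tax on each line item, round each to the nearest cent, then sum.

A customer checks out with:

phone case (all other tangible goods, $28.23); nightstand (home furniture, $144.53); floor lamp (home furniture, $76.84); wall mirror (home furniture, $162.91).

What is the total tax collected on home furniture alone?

Nightstand $144.53: home furniture, $125.00 or more → 8.75% → $12.65
Floor lamp $76.84: home furniture, under $125.00 → 0% → $0.00
Wall mirror $162.91: home furniture, $125.00 or more → 8.75% → $14.25
Tax on home furniture = $12.65 + $0.00 + $14.25 = $26.90

$26.90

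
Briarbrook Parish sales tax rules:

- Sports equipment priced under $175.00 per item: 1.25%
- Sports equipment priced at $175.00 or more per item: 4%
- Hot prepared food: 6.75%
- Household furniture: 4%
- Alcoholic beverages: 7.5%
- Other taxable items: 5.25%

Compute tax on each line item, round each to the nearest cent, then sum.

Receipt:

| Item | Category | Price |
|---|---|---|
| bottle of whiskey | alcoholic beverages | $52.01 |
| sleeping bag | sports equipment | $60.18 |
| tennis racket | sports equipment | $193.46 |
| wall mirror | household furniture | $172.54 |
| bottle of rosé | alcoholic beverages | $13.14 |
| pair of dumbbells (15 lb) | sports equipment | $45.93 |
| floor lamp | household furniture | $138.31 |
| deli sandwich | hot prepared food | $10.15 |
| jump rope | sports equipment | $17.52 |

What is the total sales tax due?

$27.29

Bottle of whiskey $52.01: alcoholic beverages → 7.5% → $3.90
Sleeping bag $60.18: sports equipment, under $175.00 → 1.25% → $0.75
Tennis racket $193.46: sports equipment, $175.00 or more → 4% → $7.74
Wall mirror $172.54: household furniture → 4% → $6.90
Bottle of rosé $13.14: alcoholic beverages → 7.5% → $0.99
Pair of dumbbells (15 lb) $45.93: sports equipment, under $175.00 → 1.25% → $0.57
Floor lamp $138.31: household furniture → 4% → $5.53
Deli sandwich $10.15: hot prepared food → 6.75% → $0.69
Jump rope $17.52: sports equipment, under $175.00 → 1.25% → $0.22
Total tax = $3.90 + $0.75 + $7.74 + $6.90 + $0.99 + $0.57 + $5.53 + $0.69 + $0.22 = $27.29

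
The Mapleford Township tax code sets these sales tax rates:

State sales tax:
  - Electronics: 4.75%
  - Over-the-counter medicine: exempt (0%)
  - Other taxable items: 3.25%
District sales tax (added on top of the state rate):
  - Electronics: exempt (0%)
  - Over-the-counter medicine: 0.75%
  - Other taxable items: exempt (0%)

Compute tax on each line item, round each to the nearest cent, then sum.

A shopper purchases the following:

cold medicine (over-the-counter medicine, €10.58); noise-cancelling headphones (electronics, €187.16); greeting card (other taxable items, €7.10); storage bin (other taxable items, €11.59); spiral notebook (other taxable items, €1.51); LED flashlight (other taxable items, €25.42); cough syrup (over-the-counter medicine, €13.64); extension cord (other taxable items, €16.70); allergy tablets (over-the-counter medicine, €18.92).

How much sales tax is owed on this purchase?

€11.24

Cold medicine €10.58: over-the-counter medicine → 0% + 0.75% district = 0.75% → €0.08
Noise-cancelling headphones €187.16: electronics → 4.75% + 0% district = 4.75% → €8.89
Greeting card €7.10: other taxable items → 3.25% + 0% district = 3.25% → €0.23
Storage bin €11.59: other taxable items → 3.25% + 0% district = 3.25% → €0.38
Spiral notebook €1.51: other taxable items → 3.25% + 0% district = 3.25% → €0.05
LED flashlight €25.42: other taxable items → 3.25% + 0% district = 3.25% → €0.83
Cough syrup €13.64: over-the-counter medicine → 0% + 0.75% district = 0.75% → €0.10
Extension cord €16.70: other taxable items → 3.25% + 0% district = 3.25% → €0.54
Allergy tablets €18.92: over-the-counter medicine → 0% + 0.75% district = 0.75% → €0.14
Total tax = €0.08 + €8.89 + €0.23 + €0.38 + €0.05 + €0.83 + €0.10 + €0.54 + €0.14 = €11.24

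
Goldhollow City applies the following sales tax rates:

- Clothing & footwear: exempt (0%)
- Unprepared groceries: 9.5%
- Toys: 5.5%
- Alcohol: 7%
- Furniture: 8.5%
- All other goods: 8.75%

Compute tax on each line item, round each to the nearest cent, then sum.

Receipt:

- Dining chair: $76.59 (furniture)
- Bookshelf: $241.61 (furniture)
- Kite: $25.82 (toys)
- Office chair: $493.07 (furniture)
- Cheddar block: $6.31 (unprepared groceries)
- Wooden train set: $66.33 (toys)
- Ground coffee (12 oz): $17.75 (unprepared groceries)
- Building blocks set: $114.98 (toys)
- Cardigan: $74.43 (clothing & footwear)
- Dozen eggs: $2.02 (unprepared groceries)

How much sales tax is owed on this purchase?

Dining chair $76.59: furniture → 8.5% → $6.51
Bookshelf $241.61: furniture → 8.5% → $20.54
Kite $25.82: toys → 5.5% → $1.42
Office chair $493.07: furniture → 8.5% → $41.91
Cheddar block $6.31: unprepared groceries → 9.5% → $0.60
Wooden train set $66.33: toys → 5.5% → $3.65
Ground coffee (12 oz) $17.75: unprepared groceries → 9.5% → $1.69
Building blocks set $114.98: toys → 5.5% → $6.32
Cardigan $74.43: clothing & footwear → 0% → $0.00
Dozen eggs $2.02: unprepared groceries → 9.5% → $0.19
Total tax = $6.51 + $20.54 + $1.42 + $41.91 + $0.60 + $3.65 + $1.69 + $6.32 + $0.19 = $82.83

$82.83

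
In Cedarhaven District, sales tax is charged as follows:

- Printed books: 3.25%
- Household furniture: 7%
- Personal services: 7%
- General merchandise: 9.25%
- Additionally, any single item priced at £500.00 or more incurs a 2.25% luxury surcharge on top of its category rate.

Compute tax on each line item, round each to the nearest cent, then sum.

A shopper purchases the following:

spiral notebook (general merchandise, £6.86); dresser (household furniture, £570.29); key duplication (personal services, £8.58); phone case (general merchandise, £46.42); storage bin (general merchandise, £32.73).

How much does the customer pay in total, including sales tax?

Spiral notebook £6.86: general merchandise → 9.25% → £0.63
Dresser £570.29: household furniture → 7% + 2.25% surcharge = 9.25% → £52.75
Key duplication £8.58: personal services → 7% → £0.60
Phone case £46.42: general merchandise → 9.25% → £4.29
Storage bin £32.73: general merchandise → 9.25% → £3.03
Subtotal = £664.88; tax = £61.30; total due = £726.18

£726.18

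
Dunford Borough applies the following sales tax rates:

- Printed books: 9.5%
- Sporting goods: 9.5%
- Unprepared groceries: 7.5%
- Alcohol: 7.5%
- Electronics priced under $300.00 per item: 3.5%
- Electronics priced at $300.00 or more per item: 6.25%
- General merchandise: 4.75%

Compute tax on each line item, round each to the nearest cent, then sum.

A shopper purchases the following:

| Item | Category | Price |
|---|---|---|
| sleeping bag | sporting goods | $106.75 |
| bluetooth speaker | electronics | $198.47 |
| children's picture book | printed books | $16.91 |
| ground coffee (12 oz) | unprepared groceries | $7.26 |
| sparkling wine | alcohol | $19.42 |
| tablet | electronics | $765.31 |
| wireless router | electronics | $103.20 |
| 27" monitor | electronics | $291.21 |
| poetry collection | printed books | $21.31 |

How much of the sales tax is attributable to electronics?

Bluetooth speaker $198.47: electronics, under $300.00 → 3.5% → $6.95
Tablet $765.31: electronics, $300.00 or more → 6.25% → $47.83
Wireless router $103.20: electronics, under $300.00 → 3.5% → $3.61
27" monitor $291.21: electronics, under $300.00 → 3.5% → $10.19
Tax on electronics = $6.95 + $47.83 + $3.61 + $10.19 = $68.58

$68.58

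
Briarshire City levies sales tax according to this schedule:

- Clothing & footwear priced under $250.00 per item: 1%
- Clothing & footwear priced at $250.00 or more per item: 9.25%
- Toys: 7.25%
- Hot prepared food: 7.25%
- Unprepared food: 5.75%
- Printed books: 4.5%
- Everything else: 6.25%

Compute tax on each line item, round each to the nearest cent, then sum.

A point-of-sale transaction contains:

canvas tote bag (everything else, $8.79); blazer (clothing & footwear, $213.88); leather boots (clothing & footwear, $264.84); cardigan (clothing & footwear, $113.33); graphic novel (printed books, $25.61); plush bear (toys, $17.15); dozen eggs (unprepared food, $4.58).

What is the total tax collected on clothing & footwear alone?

Blazer $213.88: clothing & footwear, under $250.00 → 1% → $2.14
Leather boots $264.84: clothing & footwear, $250.00 or more → 9.25% → $24.50
Cardigan $113.33: clothing & footwear, under $250.00 → 1% → $1.13
Tax on clothing & footwear = $2.14 + $24.50 + $1.13 = $27.77

$27.77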